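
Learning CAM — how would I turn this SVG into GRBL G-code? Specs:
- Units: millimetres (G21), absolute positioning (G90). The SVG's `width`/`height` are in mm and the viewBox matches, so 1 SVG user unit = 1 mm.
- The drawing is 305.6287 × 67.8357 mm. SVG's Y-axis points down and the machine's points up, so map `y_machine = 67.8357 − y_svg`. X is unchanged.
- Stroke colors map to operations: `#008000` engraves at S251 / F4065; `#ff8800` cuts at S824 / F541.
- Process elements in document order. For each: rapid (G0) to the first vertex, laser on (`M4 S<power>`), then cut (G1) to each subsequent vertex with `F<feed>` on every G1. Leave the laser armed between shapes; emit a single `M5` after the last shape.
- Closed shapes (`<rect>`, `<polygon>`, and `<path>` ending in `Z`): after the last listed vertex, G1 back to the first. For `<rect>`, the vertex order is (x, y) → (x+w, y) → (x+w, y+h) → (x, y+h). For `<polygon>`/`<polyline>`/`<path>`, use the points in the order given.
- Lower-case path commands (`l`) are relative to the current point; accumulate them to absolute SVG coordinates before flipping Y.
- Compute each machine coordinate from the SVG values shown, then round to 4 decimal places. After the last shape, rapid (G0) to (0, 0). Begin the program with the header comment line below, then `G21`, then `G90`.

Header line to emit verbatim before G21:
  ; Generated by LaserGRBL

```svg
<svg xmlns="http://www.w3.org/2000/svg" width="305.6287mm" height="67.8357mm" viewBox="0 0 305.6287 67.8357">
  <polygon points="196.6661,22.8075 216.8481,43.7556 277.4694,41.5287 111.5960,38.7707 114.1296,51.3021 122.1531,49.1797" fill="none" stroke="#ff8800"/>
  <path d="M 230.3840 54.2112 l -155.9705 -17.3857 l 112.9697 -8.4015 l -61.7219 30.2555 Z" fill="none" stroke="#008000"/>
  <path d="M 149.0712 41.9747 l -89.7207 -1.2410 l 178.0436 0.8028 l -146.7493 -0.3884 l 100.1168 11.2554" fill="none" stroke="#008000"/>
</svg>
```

; Generated by LaserGRBL
G21
G90
G0 X196.6661 Y45.0282
M4 S824
G1 X216.8481 Y24.0801 F541
G1 X277.4694 Y26.3070 F541
G1 X111.5960 Y29.0650 F541
G1 X114.1296 Y16.5336 F541
G1 X122.1531 Y18.6560 F541
G1 X196.6661 Y45.0282 F541
G0 X230.3840 Y13.6245
M4 S251
G1 X74.4135 Y31.0102 F4065
G1 X187.3832 Y39.4117 F4065
G1 X125.6613 Y9.1562 F4065
G1 X230.3840 Y13.6245 F4065
G0 X149.0712 Y25.8610
M4 S251
G1 X59.3505 Y27.1020 F4065
G1 X237.3941 Y26.2992 F4065
G1 X90.6448 Y26.6876 F4065
G1 X190.7616 Y15.4322 F4065
M5
G0 X0.0000 Y0.0000

Since the viewBox matches the mm dimensions, user units are millimetres directly. The only transform is the Y-flip y_m = 67.8357 − y_svg.

Shape 1 is a closed polygon drawn with `<polygon>`. Its stroke #ff8800 means cut at S824, F541. After flipping Y the toolpath is (196.6661,45.0282) → (216.8481,24.0801) → (277.4694,26.3070) → (111.5960,29.0650) → (114.1296,16.5336) → (122.1531,18.6560) → (196.6661,45.0282), returning to the start.

Shape 2 is a closed polygon drawn with `<path>`. Its stroke #008000 means engrave at S251, F4065. After flipping Y the toolpath is (230.3840,13.6245) → (74.4135,31.0102) → (187.3832,39.4117) → (125.6613,9.1562) → (230.3840,13.6245), returning to the start.

Shape 3 is a open polyline drawn with `<path>`. Its stroke #008000 means engrave at S251, F4065. After flipping Y the toolpath is (149.0712,25.8610) → (59.3505,27.1020) → (237.3941,26.2992) → (90.6448,26.6876) → (190.7616,15.4322).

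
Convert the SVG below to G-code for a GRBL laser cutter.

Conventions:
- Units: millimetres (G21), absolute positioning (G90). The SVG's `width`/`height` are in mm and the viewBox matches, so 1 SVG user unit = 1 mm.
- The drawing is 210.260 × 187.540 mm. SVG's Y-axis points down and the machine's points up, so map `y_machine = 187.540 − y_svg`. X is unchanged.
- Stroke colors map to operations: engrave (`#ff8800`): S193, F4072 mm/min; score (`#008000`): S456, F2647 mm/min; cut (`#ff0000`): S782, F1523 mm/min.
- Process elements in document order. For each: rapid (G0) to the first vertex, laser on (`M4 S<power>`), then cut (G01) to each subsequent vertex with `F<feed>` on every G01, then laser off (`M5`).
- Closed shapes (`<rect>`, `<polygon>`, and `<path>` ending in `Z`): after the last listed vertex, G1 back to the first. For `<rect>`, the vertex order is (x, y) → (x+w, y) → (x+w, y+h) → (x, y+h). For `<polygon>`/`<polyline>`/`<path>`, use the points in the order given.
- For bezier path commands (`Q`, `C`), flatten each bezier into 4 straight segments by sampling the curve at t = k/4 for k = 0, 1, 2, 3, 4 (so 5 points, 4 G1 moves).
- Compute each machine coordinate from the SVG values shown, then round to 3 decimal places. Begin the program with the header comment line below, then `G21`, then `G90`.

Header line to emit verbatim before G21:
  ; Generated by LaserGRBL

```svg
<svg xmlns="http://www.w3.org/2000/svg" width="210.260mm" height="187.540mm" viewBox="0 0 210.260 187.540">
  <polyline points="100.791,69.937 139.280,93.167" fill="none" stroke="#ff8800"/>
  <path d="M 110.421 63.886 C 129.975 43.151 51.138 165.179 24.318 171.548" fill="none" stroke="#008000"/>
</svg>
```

; Generated by LaserGRBL
G21
G90
G0 X100.791 Y117.603
M4 S193
G01 X139.280 Y94.373 F4072
M5
G0 X110.421 Y123.654
M4 S456
G01 X108.988 Y116.475 F2647
G01 X84.760 Y79.987 F2647
G01 X51.836 Y38.417 F2647
G01 X24.318 Y15.992 F2647
M5

Since the viewBox matches the mm dimensions, user units are millimetres directly. The only transform is the Y-flip y_m = 187.540 − y_svg.

Shape 1 is a line segment drawn with `<polyline>`. Its stroke #ff8800 means engrave at S193, F4072. After flipping Y the toolpath is (100.791,117.603) → (139.280,94.373).

Shape 2 is a cubic bezier drawn with `<path>`. Its stroke #008000 means score at S456, F2647. After flipping Y the toolpath is (110.421,123.654) → (108.988,116.475) → (84.760,79.987) → (51.836,38.417) → (24.318,15.992).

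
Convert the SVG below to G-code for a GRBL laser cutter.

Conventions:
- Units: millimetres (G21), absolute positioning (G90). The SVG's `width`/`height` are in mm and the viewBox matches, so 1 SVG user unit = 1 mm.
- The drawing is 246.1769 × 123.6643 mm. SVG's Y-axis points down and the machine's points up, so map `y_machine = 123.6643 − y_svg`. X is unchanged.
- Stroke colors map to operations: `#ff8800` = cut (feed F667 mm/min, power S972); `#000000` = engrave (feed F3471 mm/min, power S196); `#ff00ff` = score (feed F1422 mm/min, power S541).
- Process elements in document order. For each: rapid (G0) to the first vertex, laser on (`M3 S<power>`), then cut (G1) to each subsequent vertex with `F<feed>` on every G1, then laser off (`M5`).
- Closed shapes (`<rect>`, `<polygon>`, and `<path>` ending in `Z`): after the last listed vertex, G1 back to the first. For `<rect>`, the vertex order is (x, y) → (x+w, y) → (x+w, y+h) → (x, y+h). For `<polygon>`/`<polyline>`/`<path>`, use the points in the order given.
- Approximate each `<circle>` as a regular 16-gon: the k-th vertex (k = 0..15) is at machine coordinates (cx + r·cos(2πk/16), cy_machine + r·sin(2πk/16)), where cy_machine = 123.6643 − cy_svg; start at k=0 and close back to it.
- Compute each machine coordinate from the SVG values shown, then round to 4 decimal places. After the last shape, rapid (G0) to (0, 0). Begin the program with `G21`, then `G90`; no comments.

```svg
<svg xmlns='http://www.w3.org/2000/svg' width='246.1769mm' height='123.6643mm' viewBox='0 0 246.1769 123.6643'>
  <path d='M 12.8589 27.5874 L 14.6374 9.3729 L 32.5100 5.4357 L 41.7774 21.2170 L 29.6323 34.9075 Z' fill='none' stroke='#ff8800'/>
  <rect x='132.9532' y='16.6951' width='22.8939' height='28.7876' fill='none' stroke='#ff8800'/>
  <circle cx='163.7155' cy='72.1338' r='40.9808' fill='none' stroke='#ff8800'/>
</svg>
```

1 u = 1 mm; y_m = 123.6643 − y.

[1] `<path>` regular polygon, #ff8800→cut S972 F667: (12.8589,96.0769) → (14.6374,114.2914) → (32.5100,118.2286) → (41.7774,102.4473) → (29.6323,88.7568) → (12.8589,96.0769) (closed)

[2] `<rect>` rectangle, #ff8800→cut S972 F667: (132.9532,106.9692) → (155.8471,106.9692) → (155.8471,78.1816) → (132.9532,78.1816) → (132.9532,106.9692) (closed)

[3] `<circle>` circle, #ff8800→cut S972 F667: (204.6963,51.5305) → (201.5768,67.2132) → (192.6933,80.5083) → (179.3982,89.3918) → (163.7155,92.5113) → (148.0328,89.3918) → (134.7377,80.5083) → (125.8542,67.2132) → (122.7347,51.5305) → (125.8542,35.8478) → (134.7377,22.5527) → (148.0328,13.6692) → (163.7155,10.5497) → (179.3982,13.6692) → (192.6933,22.5527) → (201.5768,35.8478) → (204.6963,51.5305) (closed)

G21
G90
G0 X12.8589 Y96.0769
M3 S972
G1 X14.6374 Y114.2914 F667
G1 X32.5100 Y118.2286 F667
G1 X41.7774 Y102.4473 F667
G1 X29.6323 Y88.7568 F667
G1 X12.8589 Y96.0769 F667
M5
G0 X132.9532 Y106.9692
M3 S972
G1 X155.8471 Y106.9692 F667
G1 X155.8471 Y78.1816 F667
G1 X132.9532 Y78.1816 F667
G1 X132.9532 Y106.9692 F667
M5
G0 X204.6963 Y51.5305
M3 S972
G1 X201.5768 Y67.2132 F667
G1 X192.6933 Y80.5083 F667
G1 X179.3982 Y89.3918 F667
G1 X163.7155 Y92.5113 F667
G1 X148.0328 Y89.3918 F667
G1 X134.7377 Y80.5083 F667
G1 X125.8542 Y67.2132 F667
G1 X122.7347 Y51.5305 F667
G1 X125.8542 Y35.8478 F667
G1 X134.7377 Y22.5527 F667
G1 X148.0328 Y13.6692 F667
G1 X163.7155 Y10.5497 F667
G1 X179.3982 Y13.6692 F667
G1 X192.6933 Y22.5527 F667
G1 X201.5768 Y35.8478 F667
G1 X204.6963 Y51.5305 F667
M5
G0 X0.0000 Y0.0000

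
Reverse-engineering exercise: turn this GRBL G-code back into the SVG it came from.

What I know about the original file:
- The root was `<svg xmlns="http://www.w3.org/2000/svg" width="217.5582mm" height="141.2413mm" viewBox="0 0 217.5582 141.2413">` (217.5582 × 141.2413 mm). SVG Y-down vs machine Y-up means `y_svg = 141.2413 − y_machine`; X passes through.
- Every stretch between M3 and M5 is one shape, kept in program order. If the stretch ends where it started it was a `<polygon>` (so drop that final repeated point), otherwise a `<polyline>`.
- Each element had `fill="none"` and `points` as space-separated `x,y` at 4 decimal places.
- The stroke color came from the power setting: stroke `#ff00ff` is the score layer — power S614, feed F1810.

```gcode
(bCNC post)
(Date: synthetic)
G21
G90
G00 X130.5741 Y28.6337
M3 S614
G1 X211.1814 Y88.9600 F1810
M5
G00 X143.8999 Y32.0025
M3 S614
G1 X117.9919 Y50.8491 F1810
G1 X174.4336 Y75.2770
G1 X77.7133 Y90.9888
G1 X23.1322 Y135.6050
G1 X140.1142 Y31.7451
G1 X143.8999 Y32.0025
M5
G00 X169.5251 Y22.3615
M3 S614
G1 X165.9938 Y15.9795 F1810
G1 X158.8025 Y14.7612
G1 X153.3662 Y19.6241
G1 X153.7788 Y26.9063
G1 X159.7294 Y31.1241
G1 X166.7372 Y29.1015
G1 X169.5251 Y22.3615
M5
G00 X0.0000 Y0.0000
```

<svg xmlns="http://www.w3.org/2000/svg" width="217.5582mm" height="141.2413mm" viewBox="0 0 217.5582 141.2413">
  <polyline points="130.5741,112.6076 211.1814,52.2813" fill="none" stroke="#ff00ff"/>
  <polygon points="143.8999,109.2388 117.9919,90.3922 174.4336,65.9643 77.7133,50.2525 23.1322,5.6363 140.1142,109.4962" fill="none" stroke="#ff00ff"/>
  <polygon points="169.5251,118.8798 165.9938,125.2618 158.8025,126.4801 153.3662,121.6172 153.7788,114.3350 159.7294,110.1172 166.7372,112.1398" fill="none" stroke="#ff00ff"/>
</svg>

y_svg = 141.2413 − y_m. Every run uses S614, so all elements get stroke `#ff00ff` (score).

[1] open run; points: 130.5741,112.6076 211.1814,52.2813

[2] closed run; points: 143.8999,109.2388 117.9919,90.3922 174.4336,65.9643 77.7133,50.2525 23.1322,5.6363 140.1142,109.4962

[3] closed run; points: 169.5251,118.8798 165.9938,125.2618 158.8025,126.4801 153.3662,121.6172 153.7788,114.3350 159.7294,110.1172 166.7372,112.1398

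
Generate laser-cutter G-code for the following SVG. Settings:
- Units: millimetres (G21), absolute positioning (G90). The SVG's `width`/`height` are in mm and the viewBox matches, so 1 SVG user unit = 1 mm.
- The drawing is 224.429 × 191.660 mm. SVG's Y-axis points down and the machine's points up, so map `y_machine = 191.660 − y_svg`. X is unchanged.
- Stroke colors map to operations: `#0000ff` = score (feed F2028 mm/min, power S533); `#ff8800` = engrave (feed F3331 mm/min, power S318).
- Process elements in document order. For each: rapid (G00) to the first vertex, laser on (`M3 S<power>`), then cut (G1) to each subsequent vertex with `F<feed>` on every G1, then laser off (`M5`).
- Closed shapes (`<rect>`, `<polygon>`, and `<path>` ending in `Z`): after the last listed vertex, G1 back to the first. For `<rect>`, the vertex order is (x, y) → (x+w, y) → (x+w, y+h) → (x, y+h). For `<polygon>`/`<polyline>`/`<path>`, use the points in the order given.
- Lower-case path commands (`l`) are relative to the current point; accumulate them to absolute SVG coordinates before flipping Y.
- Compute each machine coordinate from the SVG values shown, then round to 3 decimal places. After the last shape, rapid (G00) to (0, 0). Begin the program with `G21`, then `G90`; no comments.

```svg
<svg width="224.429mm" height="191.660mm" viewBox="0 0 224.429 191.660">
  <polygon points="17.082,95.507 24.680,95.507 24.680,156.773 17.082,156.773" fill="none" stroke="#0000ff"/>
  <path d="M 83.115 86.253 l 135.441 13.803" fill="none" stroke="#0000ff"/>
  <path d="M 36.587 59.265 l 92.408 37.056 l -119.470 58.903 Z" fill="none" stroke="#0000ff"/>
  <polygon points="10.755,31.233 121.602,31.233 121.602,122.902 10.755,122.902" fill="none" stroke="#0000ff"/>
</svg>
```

1 u = 1 mm; y_m = 191.660 − y.

[1] `<polygon>` rectangle, #0000ff→score S533 F2028: (17.082,96.153) → (24.680,96.153) → (24.680,34.887) → (17.082,34.887) → (17.082,96.153) (closed)

[2] `<path>` line segment, #0000ff→score S533 F2028: (83.115,105.407) → (218.556,91.604)

[3] `<path>` closed polygon, #0000ff→score S533 F2028: (36.587,132.395) → (128.995,95.339) → (9.525,36.436) → (36.587,132.395) (closed)

[4] `<polygon>` rectangle, #0000ff→score S533 F2028: (10.755,160.427) → (121.602,160.427) → (121.602,68.758) → (10.755,68.758) → (10.755,160.427) (closed)

G21
G90
G00 X17.082 Y96.153
M3 S533
G1 X24.680 Y96.153 F2028
G1 X24.680 Y34.887 F2028
G1 X17.082 Y34.887 F2028
G1 X17.082 Y96.153 F2028
M5
G00 X83.115 Y105.407
M3 S533
G1 X218.556 Y91.604 F2028
M5
G00 X36.587 Y132.395
M3 S533
G1 X128.995 Y95.339 F2028
G1 X9.525 Y36.436 F2028
G1 X36.587 Y132.395 F2028
M5
G00 X10.755 Y160.427
M3 S533
G1 X121.602 Y160.427 F2028
G1 X121.602 Y68.758 F2028
G1 X10.755 Y68.758 F2028
G1 X10.755 Y160.427 F2028
M5
G00 X0.000 Y0.000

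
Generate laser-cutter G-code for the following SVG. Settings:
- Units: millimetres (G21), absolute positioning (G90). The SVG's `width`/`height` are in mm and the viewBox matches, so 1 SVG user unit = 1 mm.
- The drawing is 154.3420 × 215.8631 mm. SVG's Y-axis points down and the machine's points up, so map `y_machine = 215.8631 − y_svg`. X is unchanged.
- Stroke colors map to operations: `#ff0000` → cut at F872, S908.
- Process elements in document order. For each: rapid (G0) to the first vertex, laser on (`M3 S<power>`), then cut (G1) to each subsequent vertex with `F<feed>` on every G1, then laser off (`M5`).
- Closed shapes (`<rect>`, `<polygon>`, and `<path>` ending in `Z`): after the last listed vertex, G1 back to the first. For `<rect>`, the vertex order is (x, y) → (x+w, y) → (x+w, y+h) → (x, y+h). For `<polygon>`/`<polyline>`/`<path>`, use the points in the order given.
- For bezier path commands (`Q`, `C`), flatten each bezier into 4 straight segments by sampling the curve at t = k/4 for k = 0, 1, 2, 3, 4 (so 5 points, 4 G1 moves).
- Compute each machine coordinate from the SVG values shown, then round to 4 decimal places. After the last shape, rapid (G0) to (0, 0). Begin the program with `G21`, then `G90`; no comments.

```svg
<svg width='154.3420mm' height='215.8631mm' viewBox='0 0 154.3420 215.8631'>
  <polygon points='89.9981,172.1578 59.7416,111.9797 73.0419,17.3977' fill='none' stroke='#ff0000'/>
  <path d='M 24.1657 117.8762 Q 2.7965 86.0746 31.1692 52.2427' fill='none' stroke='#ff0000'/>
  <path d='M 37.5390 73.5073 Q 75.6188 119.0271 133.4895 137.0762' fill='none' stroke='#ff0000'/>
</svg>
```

G21
G90
G0 X89.9981 Y43.7053
M3 S908
G1 X59.7416 Y103.8834 F872
G1 X73.0419 Y198.4654 F872
G1 X89.9981 Y43.7053 F872
M5
G0 X24.1657 Y97.9869
M3 S908
G1 X16.5900 Y114.0146 F872
G1 X15.2320 Y130.2961 F872
G1 X20.0917 Y146.8313 F872
G1 X31.1692 Y163.6204 F872
M5
G0 X37.5390 Y142.3558
M3 S908
G1 X57.8158 Y121.3128 F872
G1 X80.5665 Y103.7037 F872
G1 X105.7911 Y89.5284 F872
G1 X133.4895 Y78.7869 F872
M5
G0 X0.0000 Y0.0000

Since the viewBox matches the mm dimensions, user units are millimetres directly. The only transform is the Y-flip y_m = 215.8631 − y_svg.

Shape 1 is a closed polygon drawn with `<polygon>`. Its stroke #ff0000 means cut at S908, F872. After flipping Y the toolpath is (89.9981,43.7053) → (59.7416,103.8834) → (73.0419,198.4654) → (89.9981,43.7053), returning to the start.

Shape 2 is a quadratic bezier drawn with `<path>`. Its stroke #ff0000 means cut at S908, F872. After flipping Y the toolpath is (24.1657,97.9869) → (16.5900,114.0146) → (15.2320,130.2961) → (20.0917,146.8313) → (31.1692,163.6204).

Shape 3 is a quadratic bezier drawn with `<path>`. Its stroke #ff0000 means cut at S908, F872. After flipping Y the toolpath is (37.5390,142.3558) → (57.8158,121.3128) → (80.5665,103.7037) → (105.7911,89.5284) → (133.4895,78.7869).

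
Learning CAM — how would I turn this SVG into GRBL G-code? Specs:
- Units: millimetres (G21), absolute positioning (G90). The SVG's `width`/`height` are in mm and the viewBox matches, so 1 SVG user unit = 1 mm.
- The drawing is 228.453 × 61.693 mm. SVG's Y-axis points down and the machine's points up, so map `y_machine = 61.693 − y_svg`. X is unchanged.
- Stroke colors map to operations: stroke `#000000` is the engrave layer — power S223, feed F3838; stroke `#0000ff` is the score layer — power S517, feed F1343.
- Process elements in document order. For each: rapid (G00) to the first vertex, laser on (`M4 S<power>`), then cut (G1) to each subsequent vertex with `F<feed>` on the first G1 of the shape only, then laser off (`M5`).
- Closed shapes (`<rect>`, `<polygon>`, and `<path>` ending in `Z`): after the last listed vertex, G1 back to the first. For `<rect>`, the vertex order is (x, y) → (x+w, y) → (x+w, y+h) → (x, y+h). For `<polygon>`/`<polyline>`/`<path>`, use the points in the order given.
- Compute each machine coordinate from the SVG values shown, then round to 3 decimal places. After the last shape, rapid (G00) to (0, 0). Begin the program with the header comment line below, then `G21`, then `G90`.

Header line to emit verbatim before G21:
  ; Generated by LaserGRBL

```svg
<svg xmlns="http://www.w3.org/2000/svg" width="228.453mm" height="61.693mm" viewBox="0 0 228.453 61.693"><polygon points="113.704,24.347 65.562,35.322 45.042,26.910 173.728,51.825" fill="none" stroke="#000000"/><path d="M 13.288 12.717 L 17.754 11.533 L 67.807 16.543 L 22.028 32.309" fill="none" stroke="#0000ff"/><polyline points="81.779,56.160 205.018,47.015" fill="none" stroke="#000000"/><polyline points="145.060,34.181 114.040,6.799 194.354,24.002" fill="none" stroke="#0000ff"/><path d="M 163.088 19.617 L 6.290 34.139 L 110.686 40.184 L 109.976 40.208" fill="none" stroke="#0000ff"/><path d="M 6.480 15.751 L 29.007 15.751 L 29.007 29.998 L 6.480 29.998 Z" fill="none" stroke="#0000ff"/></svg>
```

1 u = 1 mm; y_m = 61.693 − y.

[1] `<polygon>` closed polygon, #000000→engrave S223 F3838: (113.704,37.346) → (65.562,26.371) → (45.042,34.783) → (173.728,9.868) → (113.704,37.346) (closed)

[2] `<path>` open polyline, #0000ff→score S517 F1343: (13.288,48.976) → (17.754,50.160) → (67.807,45.150) → (22.028,29.384)

[3] `<polyline>` line segment, #000000→engrave S223 F3838: (81.779,5.533) → (205.018,14.678)

[4] `<polyline>` open polyline, #0000ff→score S517 F1343: (145.060,27.512) → (114.040,54.894) → (194.354,37.691)

[5] `<path>` open polyline, #0000ff→score S517 F1343: (163.088,42.076) → (6.290,27.554) → (110.686,21.509) → (109.976,21.485)

[6] `<path>` rectangle, #0000ff→score S517 F1343: (6.480,45.942) → (29.007,45.942) → (29.007,31.695) → (6.480,31.695) → (6.480,45.942) (closed)

; Generated by LaserGRBL
G21
G90
G00 X113.704 Y37.346
M4 S223
G1 X65.562 Y26.371 F3838
G1 X45.042 Y34.783
G1 X173.728 Y9.868
G1 X113.704 Y37.346
M5
G00 X13.288 Y48.976
M4 S517
G1 X17.754 Y50.160 F1343
G1 X67.807 Y45.150
G1 X22.028 Y29.384
M5
G00 X81.779 Y5.533
M4 S223
G1 X205.018 Y14.678 F3838
M5
G00 X145.060 Y27.512
M4 S517
G1 X114.040 Y54.894 F1343
G1 X194.354 Y37.691
M5
G00 X163.088 Y42.076
M4 S517
G1 X6.290 Y27.554 F1343
G1 X110.686 Y21.509
G1 X109.976 Y21.485
M5
G00 X6.480 Y45.942
M4 S517
G1 X29.007 Y45.942 F1343
G1 X29.007 Y31.695
G1 X6.480 Y31.695
G1 X6.480 Y45.942
M5
G00 X0.000 Y0.000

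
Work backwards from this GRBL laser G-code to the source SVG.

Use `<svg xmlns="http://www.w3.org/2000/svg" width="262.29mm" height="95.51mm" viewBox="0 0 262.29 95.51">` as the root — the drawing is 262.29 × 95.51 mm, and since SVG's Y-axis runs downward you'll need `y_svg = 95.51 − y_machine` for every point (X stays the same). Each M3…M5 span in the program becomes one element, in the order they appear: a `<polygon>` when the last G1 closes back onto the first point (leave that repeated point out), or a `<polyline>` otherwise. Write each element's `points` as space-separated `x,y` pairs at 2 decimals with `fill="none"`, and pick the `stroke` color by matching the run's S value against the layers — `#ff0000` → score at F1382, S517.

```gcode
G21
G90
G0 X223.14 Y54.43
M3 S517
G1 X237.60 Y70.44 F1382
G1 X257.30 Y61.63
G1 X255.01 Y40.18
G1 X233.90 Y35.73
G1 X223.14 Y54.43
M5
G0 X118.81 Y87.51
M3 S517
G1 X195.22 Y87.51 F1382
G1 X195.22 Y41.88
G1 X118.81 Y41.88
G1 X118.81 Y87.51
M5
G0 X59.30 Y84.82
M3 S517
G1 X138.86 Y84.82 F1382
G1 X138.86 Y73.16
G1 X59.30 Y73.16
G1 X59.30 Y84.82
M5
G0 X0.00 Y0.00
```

y_svg = 95.51 − y_m. Every run uses S517, so all elements get stroke `#ff0000` (score).

[1] closed run; points: 223.14,41.08 237.60,25.07 257.30,33.88 255.01,55.33 233.90,59.78

[2] closed run; points: 118.81,8.00 195.22,8.00 195.22,53.63 118.81,53.63

[3] closed run; points: 59.30,10.69 138.86,10.69 138.86,22.35 59.30,22.35

<svg xmlns="http://www.w3.org/2000/svg" width="262.29mm" height="95.51mm" viewBox="0 0 262.29 95.51">
  <polygon points="223.14,41.08 237.60,25.07 257.30,33.88 255.01,55.33 233.90,59.78" fill="none" stroke="#ff0000"/>
  <polygon points="118.81,8.00 195.22,8.00 195.22,53.63 118.81,53.63" fill="none" stroke="#ff0000"/>
  <polygon points="59.30,10.69 138.86,10.69 138.86,22.35 59.30,22.35" fill="none" stroke="#ff0000"/>
</svg>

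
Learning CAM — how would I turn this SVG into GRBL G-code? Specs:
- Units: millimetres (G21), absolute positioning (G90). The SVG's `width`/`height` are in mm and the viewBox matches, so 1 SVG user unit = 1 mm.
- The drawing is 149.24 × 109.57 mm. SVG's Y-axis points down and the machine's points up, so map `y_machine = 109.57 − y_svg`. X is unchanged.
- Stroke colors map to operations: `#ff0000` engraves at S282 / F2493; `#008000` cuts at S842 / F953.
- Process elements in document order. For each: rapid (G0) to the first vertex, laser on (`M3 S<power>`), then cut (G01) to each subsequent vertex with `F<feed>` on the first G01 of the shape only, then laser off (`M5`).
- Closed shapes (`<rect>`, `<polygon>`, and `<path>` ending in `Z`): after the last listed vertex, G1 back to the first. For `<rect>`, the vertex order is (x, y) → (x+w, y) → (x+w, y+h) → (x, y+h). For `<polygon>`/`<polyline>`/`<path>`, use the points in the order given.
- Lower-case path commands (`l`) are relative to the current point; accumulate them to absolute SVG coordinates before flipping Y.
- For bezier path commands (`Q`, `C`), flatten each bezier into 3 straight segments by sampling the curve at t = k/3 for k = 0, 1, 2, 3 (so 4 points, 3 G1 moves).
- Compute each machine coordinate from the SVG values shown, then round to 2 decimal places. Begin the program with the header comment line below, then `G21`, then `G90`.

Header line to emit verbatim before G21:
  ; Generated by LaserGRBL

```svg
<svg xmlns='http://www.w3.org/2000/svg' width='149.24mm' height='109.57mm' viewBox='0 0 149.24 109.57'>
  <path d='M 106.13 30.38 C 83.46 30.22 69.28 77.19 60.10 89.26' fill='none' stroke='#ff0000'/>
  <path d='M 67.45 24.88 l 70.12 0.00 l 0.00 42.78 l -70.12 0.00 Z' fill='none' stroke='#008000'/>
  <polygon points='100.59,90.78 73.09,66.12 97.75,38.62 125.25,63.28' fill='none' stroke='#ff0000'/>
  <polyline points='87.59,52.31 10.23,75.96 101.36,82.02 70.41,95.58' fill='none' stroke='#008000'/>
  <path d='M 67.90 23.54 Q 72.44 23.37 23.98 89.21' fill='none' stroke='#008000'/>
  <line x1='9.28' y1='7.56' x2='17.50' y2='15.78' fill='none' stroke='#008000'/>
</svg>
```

; Generated by LaserGRBL
G21
G90
G0 X106.13 Y79.19
M3 S282
G01 X86.16 Y66.68 F2493
G01 X71.08 Y40.98
G01 X60.10 Y20.31
M5
G0 X67.45 Y84.69
M3 S842
G01 X137.57 Y84.69 F953
G01 X137.57 Y41.91
G01 X67.45 Y41.91
G01 X67.45 Y84.69
M5
G0 X100.59 Y18.79
M3 S282
G01 X73.09 Y43.45 F2493
G01 X97.75 Y70.95
G01 X125.25 Y46.29
G01 X100.59 Y18.79
M5
G0 X87.59 Y57.26
M3 S842
G01 X10.23 Y33.61 F953
G01 X101.36 Y27.55
G01 X70.41 Y13.99
M5
G0 X67.90 Y86.03
M3 S842
G01 X65.04 Y78.81 F953
G01 X50.40 Y56.92
G01 X23.98 Y20.36
M5
G0 X9.28 Y102.01
M3 S842
G01 X17.50 Y93.79 F953
M5

viewBox `0 0 149.24 109.57` with mm width/height → 1 unit = 1 mm. Flip: y_m = 109.57 − y_svg.

**Shape 1** — `<path>` cubic bezier, stroke `#ff0000` → engrave (S282, F2493). Control points (SVG): P0=(106.13,30.38), P1=(83.46,30.22), P2=(69.28,77.19), P3=(60.10,89.26); sampled at t=k/3. Machine vertices: (106.13,79.19) → (86.16,66.68) → (71.08,40.98) → (60.10,20.31). Open path.

**Shape 2** — `<path>` rectangle, stroke `#008000` → cut (S842, F953). Machine vertices: (67.45,84.69) → (137.57,84.69) → (137.57,41.91) → (67.45,41.91) → (67.45,84.69). Closed: final G1 returns to the first vertex.

**Shape 3** — `<polygon>` regular polygon, stroke `#ff0000` → engrave (S282, F2493). Machine vertices: (100.59,18.79) → (73.09,43.45) → (97.75,70.95) → (125.25,46.29) → (100.59,18.79). Closed: final G1 returns to the first vertex.

**Shape 4** — `<polyline>` open polyline, stroke `#008000` → cut (S842, F953). Machine vertices: (87.59,57.26) → (10.23,33.61) → (101.36,27.55) → (70.41,13.99). Open path.

**Shape 5** — `<path>` quadratic bezier, stroke `#008000` → cut (S842, F953). Control points (SVG): P0=(67.90,23.54), P1=(72.44,23.37), P2=(23.98,89.21); sampled at t=k/3. Machine vertices: (67.90,86.03) → (65.04,78.81) → (50.40,56.92) → (23.98,20.36). Open path.

**Shape 6** — `<line>` line segment, stroke `#008000` → cut (S842, F953). Machine vertices: (9.28,102.01) → (17.50,93.79). Open path.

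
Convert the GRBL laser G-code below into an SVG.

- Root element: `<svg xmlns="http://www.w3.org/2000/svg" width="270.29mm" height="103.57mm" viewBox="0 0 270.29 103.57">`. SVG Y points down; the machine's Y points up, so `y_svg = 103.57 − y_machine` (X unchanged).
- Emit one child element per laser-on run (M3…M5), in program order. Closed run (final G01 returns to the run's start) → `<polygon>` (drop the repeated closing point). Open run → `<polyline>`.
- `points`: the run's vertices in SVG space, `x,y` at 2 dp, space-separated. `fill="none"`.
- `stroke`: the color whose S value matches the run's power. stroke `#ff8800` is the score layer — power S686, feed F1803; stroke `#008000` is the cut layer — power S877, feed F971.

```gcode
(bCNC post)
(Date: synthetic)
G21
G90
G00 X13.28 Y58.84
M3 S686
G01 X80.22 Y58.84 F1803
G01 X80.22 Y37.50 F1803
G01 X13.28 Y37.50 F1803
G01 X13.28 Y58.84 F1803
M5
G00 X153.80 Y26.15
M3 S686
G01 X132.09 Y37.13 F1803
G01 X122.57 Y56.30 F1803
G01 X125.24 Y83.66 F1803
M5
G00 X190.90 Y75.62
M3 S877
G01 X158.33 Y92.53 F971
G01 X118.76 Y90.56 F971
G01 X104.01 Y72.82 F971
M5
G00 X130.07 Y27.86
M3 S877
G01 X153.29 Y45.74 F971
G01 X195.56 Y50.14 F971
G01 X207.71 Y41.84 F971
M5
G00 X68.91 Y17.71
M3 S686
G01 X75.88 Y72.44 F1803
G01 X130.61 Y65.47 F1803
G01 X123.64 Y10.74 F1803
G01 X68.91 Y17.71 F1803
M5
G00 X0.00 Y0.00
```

<svg xmlns="http://www.w3.org/2000/svg" width="270.29mm" height="103.57mm" viewBox="0 0 270.29 103.57">
  <polygon points="13.28,44.73 80.22,44.73 80.22,66.07 13.28,66.07" fill="none" stroke="#ff8800"/>
  <polyline points="153.80,77.42 132.09,66.44 122.57,47.27 125.24,19.91" fill="none" stroke="#ff8800"/>
  <polyline points="190.90,27.95 158.33,11.04 118.76,13.01 104.01,30.75" fill="none" stroke="#008000"/>
  <polyline points="130.07,75.71 153.29,57.83 195.56,53.43 207.71,61.73" fill="none" stroke="#008000"/>
  <polygon points="68.91,85.86 75.88,31.13 130.61,38.10 123.64,92.83" fill="none" stroke="#ff8800"/>
</svg>

Machine Y-up, SVG Y-down with viewBox height 103.57, so y_svg = 103.57 − y_machine; X carries over.

Run 1: power S686 maps to stroke `#ff8800` (score). The run returns to its start, so emit a `<polygon>` with points (Y-flipped): 13.28,44.73 80.22,44.73 80.22,66.07 13.28,66.07.

Run 2: S686 ⇒ score layer `#ff8800`. The run is open, so emit a `<polyline>` with points (Y-flipped): 153.80,77.42 132.09,66.44 122.57,47.27 125.24,19.91.

Run 3: power S877 maps to stroke `#008000` (cut). The run is open, so emit a `<polyline>` with points (Y-flipped): 190.90,27.95 158.33,11.04 118.76,13.01 104.01,30.75.

Run 4: S877 ⇒ cut layer `#008000`. The run is open, so emit a `<polyline>` with points (Y-flipped): 130.07,75.71 153.29,57.83 195.56,53.43 207.71,61.73.

Run 5: the run's S686 means `#ff8800` (score). The run returns to its start, so emit a `<polygon>` with points (Y-flipped): 68.91,85.86 75.88,31.13 130.61,38.10 123.64,92.83.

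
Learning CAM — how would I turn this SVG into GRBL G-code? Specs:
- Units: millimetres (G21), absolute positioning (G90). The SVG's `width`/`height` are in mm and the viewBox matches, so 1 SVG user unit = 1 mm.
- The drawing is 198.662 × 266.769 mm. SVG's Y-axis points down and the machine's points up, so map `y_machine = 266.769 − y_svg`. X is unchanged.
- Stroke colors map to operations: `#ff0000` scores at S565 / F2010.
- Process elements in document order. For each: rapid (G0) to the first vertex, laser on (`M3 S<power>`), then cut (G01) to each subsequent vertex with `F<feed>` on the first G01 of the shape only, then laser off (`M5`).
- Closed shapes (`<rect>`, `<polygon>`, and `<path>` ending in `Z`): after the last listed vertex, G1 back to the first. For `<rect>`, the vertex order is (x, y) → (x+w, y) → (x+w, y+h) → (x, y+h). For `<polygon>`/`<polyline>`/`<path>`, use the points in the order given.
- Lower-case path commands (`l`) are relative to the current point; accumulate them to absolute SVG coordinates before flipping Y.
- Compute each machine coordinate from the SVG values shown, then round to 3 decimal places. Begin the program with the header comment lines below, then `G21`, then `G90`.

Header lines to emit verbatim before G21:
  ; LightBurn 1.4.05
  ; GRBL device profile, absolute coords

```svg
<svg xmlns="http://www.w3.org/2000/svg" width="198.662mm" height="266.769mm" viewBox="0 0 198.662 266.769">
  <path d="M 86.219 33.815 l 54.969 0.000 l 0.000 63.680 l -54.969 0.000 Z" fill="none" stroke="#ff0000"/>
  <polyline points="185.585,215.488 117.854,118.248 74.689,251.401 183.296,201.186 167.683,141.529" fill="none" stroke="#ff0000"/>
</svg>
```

; LightBurn 1.4.05
; GRBL device profile, absolute coords
G21
G90
G0 X86.219 Y232.954
M3 S565
G01 X141.188 Y232.954 F2010
G01 X141.188 Y169.274
G01 X86.219 Y169.274
G01 X86.219 Y232.954
M5
G0 X185.585 Y51.281
M3 S565
G01 X117.854 Y148.521 F2010
G01 X74.689 Y15.368
G01 X183.296 Y65.583
G01 X167.683 Y125.240
M5

1 u = 1 mm; y_m = 266.769 − y.

[1] `<path>` rectangle, #ff0000→score S565 F2010: (86.219,232.954) → (141.188,232.954) → (141.188,169.274) → (86.219,169.274) → (86.219,232.954) (closed)

[2] `<polyline>` open polyline, #ff0000→score S565 F2010: (185.585,51.281) → (117.854,148.521) → (74.689,15.368) → (183.296,65.583) → (167.683,125.240)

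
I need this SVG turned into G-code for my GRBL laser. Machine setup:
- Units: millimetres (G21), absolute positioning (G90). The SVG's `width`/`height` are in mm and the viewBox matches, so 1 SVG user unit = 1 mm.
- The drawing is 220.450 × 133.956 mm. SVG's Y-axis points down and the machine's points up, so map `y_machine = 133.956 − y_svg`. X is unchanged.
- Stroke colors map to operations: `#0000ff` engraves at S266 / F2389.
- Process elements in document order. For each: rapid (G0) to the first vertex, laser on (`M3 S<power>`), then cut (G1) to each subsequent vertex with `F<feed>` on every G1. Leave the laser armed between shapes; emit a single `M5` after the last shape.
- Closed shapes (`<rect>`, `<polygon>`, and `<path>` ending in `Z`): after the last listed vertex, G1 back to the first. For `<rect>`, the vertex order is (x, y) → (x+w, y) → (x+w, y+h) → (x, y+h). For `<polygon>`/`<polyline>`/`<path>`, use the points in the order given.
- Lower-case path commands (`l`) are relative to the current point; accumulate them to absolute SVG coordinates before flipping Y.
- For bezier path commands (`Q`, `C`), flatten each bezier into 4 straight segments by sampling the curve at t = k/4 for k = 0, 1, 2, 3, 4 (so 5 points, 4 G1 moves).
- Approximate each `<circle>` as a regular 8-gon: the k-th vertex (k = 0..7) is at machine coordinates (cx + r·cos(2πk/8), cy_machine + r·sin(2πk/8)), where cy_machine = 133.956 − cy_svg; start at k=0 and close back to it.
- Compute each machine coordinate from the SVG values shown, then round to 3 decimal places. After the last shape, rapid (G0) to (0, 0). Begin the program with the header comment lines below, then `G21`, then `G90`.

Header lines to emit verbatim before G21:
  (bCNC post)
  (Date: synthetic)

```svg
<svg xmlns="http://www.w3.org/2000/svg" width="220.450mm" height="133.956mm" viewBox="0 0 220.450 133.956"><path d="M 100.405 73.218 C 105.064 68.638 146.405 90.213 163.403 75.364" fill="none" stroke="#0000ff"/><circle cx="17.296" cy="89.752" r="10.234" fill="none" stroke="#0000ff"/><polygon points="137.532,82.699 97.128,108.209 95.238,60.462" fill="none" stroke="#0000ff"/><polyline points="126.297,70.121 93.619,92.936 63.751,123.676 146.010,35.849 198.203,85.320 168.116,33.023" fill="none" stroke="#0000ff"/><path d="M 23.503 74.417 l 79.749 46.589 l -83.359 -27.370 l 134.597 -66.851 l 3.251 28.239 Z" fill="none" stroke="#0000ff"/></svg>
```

1 u = 1 mm; y_m = 133.956 − y.

[1] `<path>` cubic bezier, #0000ff→engrave S266 F2389: (100.405,60.738) → (109.824,60.247) → (127.277,55.814) → (147.044,53.307) → (163.403,58.592)

[2] `<circle>` circle, #0000ff→engrave S266 F2389: (27.530,44.204) → (24.533,51.441) → (17.296,54.438) → (10.059,51.441) → (7.062,44.204) → (10.059,36.967) → (17.296,33.970) → (24.533,36.967) → (27.530,44.204) (closed)

[3] `<polygon>` regular polygon, #0000ff→engrave S266 F2389: (137.532,51.257) → (97.128,25.747) → (95.238,73.494) → (137.532,51.257) (closed)

[4] `<polyline>` open polyline, #0000ff→engrave S266 F2389: (126.297,63.835) → (93.619,41.020) → (63.751,10.280) → (146.010,98.107) → (198.203,48.636) → (168.116,100.933)

[5] `<path>` closed polygon, #0000ff→engrave S266 F2389: (23.503,59.539) → (103.252,12.950) → (19.893,40.320) → (154.490,107.171) → (157.741,78.932) → (23.503,59.539) (closed)

(bCNC post)
(Date: synthetic)
G21
G90
G0 X100.405 Y60.738
M3 S266
G1 X109.824 Y60.247 F2389
G1 X127.277 Y55.814 F2389
G1 X147.044 Y53.307 F2389
G1 X163.403 Y58.592 F2389
G0 X27.530 Y44.204
M3 S266
G1 X24.533 Y51.441 F2389
G1 X17.296 Y54.438 F2389
G1 X10.059 Y51.441 F2389
G1 X7.062 Y44.204 F2389
G1 X10.059 Y36.967 F2389
G1 X17.296 Y33.970 F2389
G1 X24.533 Y36.967 F2389
G1 X27.530 Y44.204 F2389
G0 X137.532 Y51.257
M3 S266
G1 X97.128 Y25.747 F2389
G1 X95.238 Y73.494 F2389
G1 X137.532 Y51.257 F2389
G0 X126.297 Y63.835
M3 S266
G1 X93.619 Y41.020 F2389
G1 X63.751 Y10.280 F2389
G1 X146.010 Y98.107 F2389
G1 X198.203 Y48.636 F2389
G1 X168.116 Y100.933 F2389
G0 X23.503 Y59.539
M3 S266
G1 X103.252 Y12.950 F2389
G1 X19.893 Y40.320 F2389
G1 X154.490 Y107.171 F2389
G1 X157.741 Y78.932 F2389
G1 X23.503 Y59.539 F2389
M5
G0 X0.000 Y0.000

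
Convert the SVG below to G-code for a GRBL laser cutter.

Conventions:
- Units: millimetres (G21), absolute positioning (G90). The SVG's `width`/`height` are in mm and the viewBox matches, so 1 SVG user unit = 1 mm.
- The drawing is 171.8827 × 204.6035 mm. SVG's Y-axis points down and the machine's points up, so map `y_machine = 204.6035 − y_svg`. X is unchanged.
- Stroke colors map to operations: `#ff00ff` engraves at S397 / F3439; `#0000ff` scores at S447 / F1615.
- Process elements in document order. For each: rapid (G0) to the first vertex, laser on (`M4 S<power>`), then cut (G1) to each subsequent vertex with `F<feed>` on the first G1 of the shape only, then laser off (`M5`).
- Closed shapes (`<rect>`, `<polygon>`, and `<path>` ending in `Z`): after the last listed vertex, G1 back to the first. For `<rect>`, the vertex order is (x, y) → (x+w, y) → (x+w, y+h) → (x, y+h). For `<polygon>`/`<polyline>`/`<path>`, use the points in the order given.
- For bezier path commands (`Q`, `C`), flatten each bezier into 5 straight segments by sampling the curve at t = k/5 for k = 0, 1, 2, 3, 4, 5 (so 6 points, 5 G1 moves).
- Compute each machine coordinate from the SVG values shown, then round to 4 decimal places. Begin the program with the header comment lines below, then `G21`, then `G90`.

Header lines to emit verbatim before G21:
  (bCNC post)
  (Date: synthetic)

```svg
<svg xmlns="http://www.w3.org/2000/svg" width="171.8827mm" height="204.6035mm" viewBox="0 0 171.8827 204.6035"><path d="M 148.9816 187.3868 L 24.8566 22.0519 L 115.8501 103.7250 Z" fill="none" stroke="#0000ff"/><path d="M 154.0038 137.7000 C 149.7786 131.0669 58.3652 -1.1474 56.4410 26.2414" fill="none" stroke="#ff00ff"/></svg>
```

(bCNC post)
(Date: synthetic)
G21
G90
G0 X148.9816 Y17.2167
M4 S447
G1 X24.8566 Y182.5516 F1615
G1 X115.8501 Y100.8785
G1 X148.9816 Y17.2167
M5
G0 X154.0038 Y66.9035
M4 S397
G1 X142.4195 Y83.6716 F3439
G1 X118.3906 Y116.8904
G1 X90.3975 Y152.8710
G1 X66.9208 Y177.9245
G1 X56.4410 Y178.3621
M5

1 u = 1 mm; y_m = 204.6035 − y.

[1] `<path>` closed polygon, #0000ff→score S447 F1615: (148.9816,17.2167) → (24.8566,182.5516) → (115.8501,100.8785) → (148.9816,17.2167) (closed)

[2] `<path>` cubic bezier, #ff00ff→engrave S397 F3439: (154.0038,66.9035) → (142.4195,83.6716) → (118.3906,116.8904) → (90.3975,152.8710) → (66.9208,177.9245) → (56.4410,178.3621)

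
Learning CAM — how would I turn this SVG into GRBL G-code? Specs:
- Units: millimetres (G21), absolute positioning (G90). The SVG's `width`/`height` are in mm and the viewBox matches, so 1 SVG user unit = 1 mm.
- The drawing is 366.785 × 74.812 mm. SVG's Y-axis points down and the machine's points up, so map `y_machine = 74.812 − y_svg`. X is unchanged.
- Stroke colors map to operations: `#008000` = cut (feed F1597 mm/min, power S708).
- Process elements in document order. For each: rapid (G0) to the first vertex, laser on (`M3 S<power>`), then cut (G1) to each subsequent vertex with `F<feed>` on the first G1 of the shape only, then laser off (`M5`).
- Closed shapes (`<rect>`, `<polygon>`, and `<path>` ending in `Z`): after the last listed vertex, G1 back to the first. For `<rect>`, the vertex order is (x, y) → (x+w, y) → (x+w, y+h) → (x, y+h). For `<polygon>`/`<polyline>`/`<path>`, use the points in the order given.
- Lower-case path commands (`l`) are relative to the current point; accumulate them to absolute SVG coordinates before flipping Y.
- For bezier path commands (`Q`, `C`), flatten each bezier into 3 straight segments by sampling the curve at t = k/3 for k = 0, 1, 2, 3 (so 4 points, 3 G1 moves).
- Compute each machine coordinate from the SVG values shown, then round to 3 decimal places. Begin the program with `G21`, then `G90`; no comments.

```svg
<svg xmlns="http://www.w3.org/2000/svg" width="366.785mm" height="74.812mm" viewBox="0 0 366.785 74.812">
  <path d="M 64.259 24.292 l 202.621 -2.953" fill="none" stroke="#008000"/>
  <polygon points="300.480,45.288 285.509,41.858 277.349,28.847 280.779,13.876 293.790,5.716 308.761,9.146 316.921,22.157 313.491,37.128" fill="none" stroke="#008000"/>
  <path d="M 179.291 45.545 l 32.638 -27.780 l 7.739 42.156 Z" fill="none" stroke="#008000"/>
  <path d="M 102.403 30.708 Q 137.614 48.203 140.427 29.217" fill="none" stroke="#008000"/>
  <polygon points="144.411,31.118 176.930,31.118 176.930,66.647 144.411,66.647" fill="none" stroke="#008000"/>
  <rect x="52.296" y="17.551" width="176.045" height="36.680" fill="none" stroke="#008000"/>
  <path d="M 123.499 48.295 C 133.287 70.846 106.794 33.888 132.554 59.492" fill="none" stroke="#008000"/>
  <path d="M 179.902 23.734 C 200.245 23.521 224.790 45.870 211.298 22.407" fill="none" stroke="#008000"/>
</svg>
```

G21
G90
G0 X64.259 Y50.520
M3 S708
G1 X266.880 Y53.473 F1597
M5
G0 X300.480 Y29.524
M3 S708
G1 X285.509 Y32.954 F1597
G1 X277.349 Y45.965
G1 X280.779 Y60.936
G1 X293.790 Y69.096
G1 X308.761 Y65.666
G1 X316.921 Y52.655
G1 X313.491 Y37.684
G1 X300.480 Y29.524
M5
G0 X179.291 Y29.267
M3 S708
G1 X211.929 Y57.047 F1597
G1 X219.668 Y14.891
G1 X179.291 Y29.267
M5
G0 X102.403 Y44.104
M3 S708
G1 X122.277 Y36.494 F1597
G1 X134.952 Y36.991
G1 X140.427 Y45.595
M5
G0 X144.411 Y43.694
M3 S708
G1 X176.930 Y43.694 F1597
G1 X176.930 Y8.165
G1 X144.411 Y8.165
G1 X144.411 Y43.694
M5
G0 X52.296 Y57.261
M3 S708
G1 X228.341 Y57.261 F1597
G1 X228.341 Y20.581
G1 X52.296 Y20.581
G1 X52.296 Y57.261
M5
G0 X123.499 Y26.517
M3 S708
G1 X124.472 Y19.281 F1597
G1 X120.933 Y24.591
G1 X132.554 Y15.320
M5
G0 X179.902 Y51.078
M3 S708
G1 X200.081 Y46.303 F1597
G1 X213.675 Y41.680
G1 X211.298 Y52.405
M5

viewBox `0 0 366.785 74.812` with mm width/height → 1 unit = 1 mm. Flip: y_m = 74.812 − y_svg.

**Shape 1** — `<path>` line segment, stroke `#008000` → cut (S708, F1597). Machine vertices: (64.259,50.520) → (266.880,53.473). Open path.

**Shape 2** — `<polygon>` regular polygon, stroke `#008000` → cut (S708, F1597). Machine vertices: (300.480,29.524) → (285.509,32.954) → (277.349,45.965) → (280.779,60.936) → (293.790,69.096) → (308.761,65.666) → (316.921,52.655) → (313.491,37.684) → (300.480,29.524). Closed: final G1 returns to the first vertex.

**Shape 3** — `<path>` regular polygon, stroke `#008000` → cut (S708, F1597). Machine vertices: (179.291,29.267) → (211.929,57.047) → (219.668,14.891) → (179.291,29.267). Closed: final G1 returns to the first vertex.

**Shape 4** — `<path>` quadratic bezier, stroke `#008000` → cut (S708, F1597). Control points (SVG): P0=(102.403,30.708), P1=(137.614,48.203), P2=(140.427,29.217); sampled at t=k/3. Machine vertices: (102.403,44.104) → (122.277,36.494) → (134.952,36.991) → (140.427,45.595). Open path.

**Shape 5** — `<polygon>` rectangle, stroke `#008000` → cut (S708, F1597). Machine vertices: (144.411,43.694) → (176.930,43.694) → (176.930,8.165) → (144.411,8.165) → (144.411,43.694). Closed: final G1 returns to the first vertex.

**Shape 6** — `<rect>` rectangle, stroke `#008000` → cut (S708, F1597). Machine vertices: (52.296,57.261) → (228.341,57.261) → (228.341,20.581) → (52.296,20.581) → (52.296,57.261). Closed: final G1 returns to the first vertex.

**Shape 7** — `<path>` cubic bezier, stroke `#008000` → cut (S708, F1597). Control points (SVG): P0=(123.499,48.295), P1=(133.287,70.846), P2=(106.794,33.888), P3=(132.554,59.492); sampled at t=k/3. Machine vertices: (123.499,26.517) → (124.472,19.281) → (120.933,24.591) → (132.554,15.320). Open path.

**Shape 8** — `<path>` cubic bezier, stroke `#008000` → cut (S708, F1597). Control points (SVG): P0=(179.902,23.734), P1=(200.245,23.521), P2=(224.790,45.870), P3=(211.298,22.407); sampled at t=k/3. Machine vertices: (179.902,51.078) → (200.081,46.303) → (213.675,41.680) → (211.298,52.405). Open path.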